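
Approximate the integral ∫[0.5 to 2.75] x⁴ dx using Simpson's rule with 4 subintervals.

f(x) = x⁴
a = 0.5, b = 2.75, n = 4
h = (b - a)/n = 0.562500

Simpson's rule: (h/3)[f(x₀) + 4f(x₁) + 2f(x₂) + ... + f(xₙ)]

x_0 = 0.5000, f(x_0) = 0.062500, coefficient = 1
x_1 = 1.0625, f(x_1) = 1.274429, coefficient = 4
x_2 = 1.6250, f(x_2) = 6.972900, coefficient = 2
x_3 = 2.1875, f(x_3) = 22.897720, coefficient = 4
x_4 = 2.7500, f(x_4) = 57.191406, coefficient = 1

I ≈ (0.562500/3) × 167.888306 = 31.479057
Exact value: 31.449023
Error: 0.030034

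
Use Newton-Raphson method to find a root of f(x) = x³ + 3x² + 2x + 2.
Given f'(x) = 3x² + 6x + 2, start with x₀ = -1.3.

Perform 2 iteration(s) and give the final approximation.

f(x) = x³ + 3x² + 2x + 2
f'(x) = 3x² + 6x + 2
x₀ = -1.3

Newton-Raphson formula: x_{n+1} = x_n - f(x_n)/f'(x_n)

Iteration 1:
  f(-1.300000) = 2.273000
  f'(-1.300000) = -0.730000
  x_1 = -1.300000 - 2.273000/(-0.730000) = 1.813699
Iteration 2:
  f(1.813699) = 21.462072
  f'(1.813699) = 22.750700
  x_2 = 1.813699 - 21.462072/22.750700 = 0.870340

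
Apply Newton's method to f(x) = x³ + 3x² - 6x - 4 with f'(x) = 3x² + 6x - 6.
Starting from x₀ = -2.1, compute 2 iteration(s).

f(x) = x³ + 3x² - 6x - 4
f'(x) = 3x² + 6x - 6
x₀ = -2.1

Newton-Raphson formula: x_{n+1} = x_n - f(x_n)/f'(x_n)

Iteration 1:
  f(-2.100000) = 12.569000
  f'(-2.100000) = -5.370000
  x_1 = -2.100000 - 12.569000/(-5.370000) = 0.240596
Iteration 2:
  f(0.240596) = -5.255989
  f'(0.240596) = -4.382765
  x_2 = 0.240596 - (-5.255989)/(-4.382765) = -0.958644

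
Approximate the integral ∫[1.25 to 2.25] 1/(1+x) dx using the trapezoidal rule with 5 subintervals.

f(x) = 1/(1+x)
a = 1.25, b = 2.25, n = 5
h = (b - a)/n = 0.200000

Trapezoidal rule: (h/2)[f(x₀) + 2f(x₁) + 2f(x₂) + ... + f(xₙ)]

x_0 = 1.2500, f(x_0) = 0.444444, coefficient = 1
x_1 = 1.4500, f(x_1) = 0.408163, coefficient = 2
x_2 = 1.6500, f(x_2) = 0.377358, coefficient = 2
x_3 = 1.8500, f(x_3) = 0.350877, coefficient = 2
x_4 = 2.0500, f(x_4) = 0.327869, coefficient = 2
x_5 = 2.2500, f(x_5) = 0.307692, coefficient = 1

I ≈ (0.200000/2) × 3.680672 = 0.368067
Exact value: 0.367725
Error: 0.000342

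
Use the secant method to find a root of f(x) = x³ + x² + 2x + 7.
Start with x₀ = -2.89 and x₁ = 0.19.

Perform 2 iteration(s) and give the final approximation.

f(x) = x³ + x² + 2x + 7
x₀ = -2.89, x₁ = 0.19

Secant formula: x_{n+1} = x_n - f(x_n)(x_n - x_{n-1})/(f(x_n) - f(x_{n-1}))

Iteration 1:
  f(-2.890000) = -14.565469
  f(0.190000) = 7.422959
  x_2 = 0.190000 - 7.422959×(0.190000 - (-2.890000))/(7.422959 - (-14.565469))
       = -0.849761
Iteration 2:
  f(0.190000) = 7.422959
  f(-0.849761) = 5.408964
  x_3 = -0.849761 - 5.408964×(-0.849761 - 0.190000)/(5.408964 - 7.422959)
       = -3.642237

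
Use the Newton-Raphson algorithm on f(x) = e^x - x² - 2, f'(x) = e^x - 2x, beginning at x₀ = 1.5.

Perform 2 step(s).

f(x) = e^x - x² - 2
f'(x) = e^x - 2x
x₀ = 1.5

Newton-Raphson formula: x_{n+1} = x_n - f(x_n)/f'(x_n)

Iteration 1:
  f(1.500000) = 0.231689
  f'(1.500000) = 1.481689
  x_1 = 1.500000 - 0.231689/1.481689 = 1.343632
Iteration 2:
  f(1.343632) = 0.027592
  f'(1.343632) = 1.145675
  x_2 = 1.343632 - 0.027592/1.145675 = 1.319548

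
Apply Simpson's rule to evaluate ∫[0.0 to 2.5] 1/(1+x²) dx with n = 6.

f(x) = 1/(1+x²)
a = 0.0, b = 2.5, n = 6
h = (b - a)/n = 0.416667

Simpson's rule: (h/3)[f(x₀) + 4f(x₁) + 2f(x₂) + ... + f(xₙ)]

x_0 = 0.0000, f(x_0) = 1.000000, coefficient = 1
x_1 = 0.4167, f(x_1) = 0.852071, coefficient = 4
x_2 = 0.8333, f(x_2) = 0.590164, coefficient = 2
x_3 = 1.2500, f(x_3) = 0.390244, coefficient = 4
x_4 = 1.6667, f(x_4) = 0.264706, coefficient = 2
x_5 = 2.0833, f(x_5) = 0.187256, coefficient = 4
x_6 = 2.5000, f(x_6) = 0.137931, coefficient = 1

I ≈ (0.416667/3) × 8.565955 = 1.189716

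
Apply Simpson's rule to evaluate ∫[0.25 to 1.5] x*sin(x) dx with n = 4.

f(x) = x*sin(x)
a = 0.25, b = 1.5, n = 4
h = (b - a)/n = 0.312500

Simpson's rule: (h/3)[f(x₀) + 4f(x₁) + 2f(x₂) + ... + f(xₙ)]

x_0 = 0.2500, f(x_0) = 0.061851, coefficient = 1
x_1 = 0.5625, f(x_1) = 0.299983, coefficient = 4
x_2 = 0.8750, f(x_2) = 0.671601, coefficient = 2
x_3 = 1.1875, f(x_3) = 1.101331, coefficient = 4
x_4 = 1.5000, f(x_4) = 1.496242, coefficient = 1

I ≈ (0.312500/3) × 8.506551 = 0.886099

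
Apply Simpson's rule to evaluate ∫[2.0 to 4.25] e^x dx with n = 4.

f(x) = e^x
a = 2.0, b = 4.25, n = 4
h = (b - a)/n = 0.562500

Simpson's rule: (h/3)[f(x₀) + 4f(x₁) + 2f(x₂) + ... + f(xₙ)]

x_0 = 2.0000, f(x_0) = 7.389056, coefficient = 1
x_1 = 2.5625, f(x_1) = 12.968197, coefficient = 4
x_2 = 3.1250, f(x_2) = 22.759895, coefficient = 2
x_3 = 3.6875, f(x_3) = 39.944860, coefficient = 4
x_4 = 4.2500, f(x_4) = 70.105412, coefficient = 1

I ≈ (0.562500/3) × 334.666487 = 62.749966
Exact value: 62.716356
Error: 0.033610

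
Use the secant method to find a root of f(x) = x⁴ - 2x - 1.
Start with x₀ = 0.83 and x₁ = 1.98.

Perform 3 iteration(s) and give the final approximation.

f(x) = x⁴ - 2x - 1
x₀ = 0.83, x₁ = 1.98

Secant formula: x_{n+1} = x_n - f(x_n)(x_n - x_{n-1})/(f(x_n) - f(x_{n-1}))

Iteration 1:
  f(0.830000) = -2.185417
  f(1.980000) = 10.409536
  x_2 = 1.980000 - 10.409536×(1.980000 - 0.830000)/(10.409536 - (-2.185417))
       = 1.029543
Iteration 2:
  f(1.980000) = 10.409536
  f(1.029543) = -1.935574
  x_3 = 1.029543 - (-1.935574)×(1.029543 - 1.980000)/(-1.935574 - 10.409536)
       = 1.178564
Iteration 3:
  f(1.029543) = -1.935574
  f(1.178564) = -1.427772
  x_4 = 1.178564 - (-1.427772)×(1.178564 - 1.029543)/(-1.427772 - (-1.935574))
       = 1.597562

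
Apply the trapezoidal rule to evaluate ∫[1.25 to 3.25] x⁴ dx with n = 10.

f(x) = x⁴
a = 1.25, b = 3.25, n = 10
h = (b - a)/n = 0.200000

Trapezoidal rule: (h/2)[f(x₀) + 2f(x₁) + 2f(x₂) + ... + f(xₙ)]

x_0 = 1.2500, f(x_0) = 2.441406, coefficient = 1
x_1 = 1.4500, f(x_1) = 4.420506, coefficient = 2
x_2 = 1.6500, f(x_2) = 7.412006, coefficient = 2
x_3 = 1.8500, f(x_3) = 11.713506, coefficient = 2
x_4 = 2.0500, f(x_4) = 17.661006, coefficient = 2
x_5 = 2.2500, f(x_5) = 25.628906, coefficient = 2
x_6 = 2.4500, f(x_6) = 36.030006, coefficient = 2
x_7 = 2.6500, f(x_7) = 49.315506, coefficient = 2
x_8 = 2.8500, f(x_8) = 65.975006, coefficient = 2
x_9 = 3.0500, f(x_9) = 86.536506, coefficient = 2
x_10 = 3.2500, f(x_10) = 111.566406, coefficient = 1

I ≈ (0.200000/2) × 723.393725 = 72.339373
Exact value: 71.907813
Error: 0.431560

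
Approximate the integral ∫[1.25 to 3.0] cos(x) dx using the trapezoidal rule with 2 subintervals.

f(x) = cos(x)
a = 1.25, b = 3.0, n = 2
h = (b - a)/n = 0.875000

Trapezoidal rule: (h/2)[f(x₀) + 2f(x₁) + 2f(x₂) + ... + f(xₙ)]

x_0 = 1.2500, f(x_0) = 0.315322, coefficient = 1
x_1 = 2.1250, f(x_1) = -0.526266, coefficient = 2
x_2 = 3.0000, f(x_2) = -0.989992, coefficient = 1

I ≈ (0.875000/2) × -1.727203 = -0.755651
Exact value: -0.807865
Error: 0.052213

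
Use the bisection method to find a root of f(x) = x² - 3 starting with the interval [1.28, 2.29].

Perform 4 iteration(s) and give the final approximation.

f(x) = x² - 3
Initial interval: [1.28, 2.29]

Iteration 1:
  c_1 = (1.280000 + 2.290000)/2 = 1.785000
  f(c_1) = f(1.785000) = 0.186225
  f(a) × f(c) < 0, new interval: [1.280000, 1.785000]
Iteration 2:
  c_2 = (1.280000 + 1.785000)/2 = 1.532500
  f(c_2) = f(1.532500) = -0.651444
  f(a) × f(c) ≥ 0, new interval: [1.532500, 1.785000]
Iteration 3:
  c_3 = (1.532500 + 1.785000)/2 = 1.658750
  f(c_3) = f(1.658750) = -0.248548
  f(a) × f(c) ≥ 0, new interval: [1.658750, 1.785000]
Iteration 4:
  c_4 = (1.658750 + 1.785000)/2 = 1.721875
  f(c_4) = f(1.721875) = -0.035146
  f(a) × f(c) ≥ 0, new interval: [1.721875, 1.785000]

After 4 iteration(s), the approximation is c_4 = 1.721875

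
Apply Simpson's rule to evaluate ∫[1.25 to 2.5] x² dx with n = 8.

f(x) = x²
a = 1.25, b = 2.5, n = 8
h = (b - a)/n = 0.156250

Simpson's rule: (h/3)[f(x₀) + 4f(x₁) + 2f(x₂) + ... + f(xₙ)]

x_0 = 1.2500, f(x_0) = 1.562500, coefficient = 1
x_1 = 1.4062, f(x_1) = 1.977539, coefficient = 4
x_2 = 1.5625, f(x_2) = 2.441406, coefficient = 2
x_3 = 1.7188, f(x_3) = 2.954102, coefficient = 4
x_4 = 1.8750, f(x_4) = 3.515625, coefficient = 2
x_5 = 2.0312, f(x_5) = 4.125977, coefficient = 4
x_6 = 2.1875, f(x_6) = 4.785156, coefficient = 2
x_7 = 2.3438, f(x_7) = 5.493164, coefficient = 4
x_8 = 2.5000, f(x_8) = 6.250000, coefficient = 1

I ≈ (0.156250/3) × 87.500000 = 4.557292
Exact value: 4.557292
Error: 0.000000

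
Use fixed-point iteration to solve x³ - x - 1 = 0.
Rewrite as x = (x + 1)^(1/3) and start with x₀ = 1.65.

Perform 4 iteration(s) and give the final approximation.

Equation: x³ - x - 1 = 0
Fixed-point form: x = (x + 1)^(1/3)
x₀ = 1.65

x_1 = g(1.650000) = 1.383828
x_2 = g(1.383828) = 1.335852
x_3 = g(1.335852) = 1.326829
x_4 = g(1.326829) = 1.325119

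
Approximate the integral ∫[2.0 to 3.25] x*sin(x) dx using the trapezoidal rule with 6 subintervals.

f(x) = x*sin(x)
a = 2.0, b = 3.25, n = 6
h = (b - a)/n = 0.208333

Trapezoidal rule: (h/2)[f(x₀) + 2f(x₁) + 2f(x₂) + ... + f(xₙ)]

x_0 = 2.0000, f(x_0) = 1.818595, coefficient = 1
x_1 = 2.2083, f(x_1) = 1.774538, coefficient = 2
x_2 = 2.4167, f(x_2) = 1.602443, coefficient = 2
x_3 = 2.6250, f(x_3) = 1.296541, coefficient = 2
x_4 = 2.8333, f(x_4) = 0.859635, coefficient = 2
x_5 = 3.0417, f(x_5) = 0.303436, coefficient = 2
x_6 = 3.2500, f(x_6) = -0.351634, coefficient = 1

I ≈ (0.208333/2) × 13.140146 = 1.368765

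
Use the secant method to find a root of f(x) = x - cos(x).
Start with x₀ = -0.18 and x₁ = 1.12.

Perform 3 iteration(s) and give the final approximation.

f(x) = x - cos(x)
x₀ = -0.18, x₁ = 1.12

Secant formula: x_{n+1} = x_n - f(x_n)(x_n - x_{n-1})/(f(x_n) - f(x_{n-1}))

Iteration 1:
  f(-0.180000) = -1.163844
  f(1.120000) = 0.684318
  x_2 = 1.120000 - 0.684318×(1.120000 - (-0.180000))/(0.684318 - (-1.163844))
       = 0.638650
Iteration 2:
  f(1.120000) = 0.684318
  f(0.638650) = -0.164252
  x_3 = 0.638650 - (-0.164252)×(0.638650 - 1.120000)/(-0.164252 - 0.684318)
       = 0.731821
Iteration 3:
  f(0.638650) = -0.164252
  f(0.731821) = -0.012137
  x_4 = 0.731821 - (-0.012137)×(0.731821 - 0.638650)/(-0.012137 - (-0.164252))
       = 0.739256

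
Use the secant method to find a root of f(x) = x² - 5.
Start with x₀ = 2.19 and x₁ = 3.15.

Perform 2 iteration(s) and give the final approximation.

f(x) = x² - 5
x₀ = 2.19, x₁ = 3.15

Secant formula: x_{n+1} = x_n - f(x_n)(x_n - x_{n-1})/(f(x_n) - f(x_{n-1}))

Iteration 1:
  f(2.190000) = -0.203900
  f(3.150000) = 4.922500
  x_2 = 3.150000 - 4.922500×(3.150000 - 2.190000)/(4.922500 - (-0.203900))
       = 2.228184
Iteration 2:
  f(3.150000) = 4.922500
  f(2.228184) = -0.035198
  x_3 = 2.228184 - (-0.035198)×(2.228184 - 3.150000)/(-0.035198 - 4.922500)
       = 2.234728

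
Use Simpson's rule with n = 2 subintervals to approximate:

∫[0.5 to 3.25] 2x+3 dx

f(x) = 2x+3
a = 0.5, b = 3.25, n = 2
h = (b - a)/n = 1.375000

Simpson's rule: (h/3)[f(x₀) + 4f(x₁) + 2f(x₂) + ... + f(xₙ)]

x_0 = 0.5000, f(x_0) = 4.000000, coefficient = 1
x_1 = 1.8750, f(x_1) = 6.750000, coefficient = 4
x_2 = 3.2500, f(x_2) = 9.500000, coefficient = 1

I ≈ (1.375000/3) × 40.500000 = 18.562500
Exact value: 18.562500
Error: 0.000000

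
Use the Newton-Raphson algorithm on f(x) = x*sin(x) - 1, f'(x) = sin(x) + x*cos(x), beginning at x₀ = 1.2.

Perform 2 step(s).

f(x) = x*sin(x) - 1
f'(x) = sin(x) + x*cos(x)
x₀ = 1.2

Newton-Raphson formula: x_{n+1} = x_n - f(x_n)/f'(x_n)

Iteration 1:
  f(1.200000) = 0.118447
  f'(1.200000) = 1.366868
  x_1 = 1.200000 - 0.118447/1.366868 = 1.113344
Iteration 2:
  f(1.113344) = -0.001129
  f'(1.113344) = 1.388904
  x_2 = 1.113344 - (-0.001129)/1.388904 = 1.114157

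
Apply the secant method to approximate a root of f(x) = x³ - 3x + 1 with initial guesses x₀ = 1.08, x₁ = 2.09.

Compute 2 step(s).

f(x) = x³ - 3x + 1
x₀ = 1.08, x₁ = 2.09

Secant formula: x_{n+1} = x_n - f(x_n)(x_n - x_{n-1})/(f(x_n) - f(x_{n-1}))

Iteration 1:
  f(1.080000) = -0.980288
  f(2.090000) = 3.859329
  x_2 = 2.090000 - 3.859329×(2.090000 - 1.080000)/(3.859329 - (-0.980288))
       = 1.284580
Iteration 2:
  f(2.090000) = 3.859329
  f(1.284580) = -0.733995
  x_3 = 1.284580 - (-0.733995)×(1.284580 - 2.090000)/(-0.733995 - 3.859329)
       = 1.413283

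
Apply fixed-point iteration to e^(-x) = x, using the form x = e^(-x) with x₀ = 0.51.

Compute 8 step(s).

Equation: e^(-x) = x
Fixed-point form: x = e^(-x)
x₀ = 0.51

x_1 = g(0.510000) = 0.600496
x_2 = g(0.600496) = 0.548540
x_3 = g(0.548540) = 0.577793
x_4 = g(0.577793) = 0.561135
x_5 = g(0.561135) = 0.570561
x_6 = g(0.570561) = 0.565208
x_7 = g(0.565208) = 0.568242
x_8 = g(0.568242) = 0.566521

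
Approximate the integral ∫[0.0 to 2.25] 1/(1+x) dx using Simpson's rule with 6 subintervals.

f(x) = 1/(1+x)
a = 0.0, b = 2.25, n = 6
h = (b - a)/n = 0.375000

Simpson's rule: (h/3)[f(x₀) + 4f(x₁) + 2f(x₂) + ... + f(xₙ)]

x_0 = 0.0000, f(x_0) = 1.000000, coefficient = 1
x_1 = 0.3750, f(x_1) = 0.727273, coefficient = 4
x_2 = 0.7500, f(x_2) = 0.571429, coefficient = 2
x_3 = 1.1250, f(x_3) = 0.470588, coefficient = 4
x_4 = 1.5000, f(x_4) = 0.400000, coefficient = 2
x_5 = 1.8750, f(x_5) = 0.347826, coefficient = 4
x_6 = 2.2500, f(x_6) = 0.307692, coefficient = 1

I ≈ (0.375000/3) × 9.433298 = 1.179162
Exact value: 1.178655
Error: 0.000507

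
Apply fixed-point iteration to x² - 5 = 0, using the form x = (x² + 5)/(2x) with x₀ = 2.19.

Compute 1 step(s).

Equation: x² - 5 = 0
Fixed-point form: x = (x² + 5)/(2x)
x₀ = 2.19

x_1 = g(2.190000) = 2.236553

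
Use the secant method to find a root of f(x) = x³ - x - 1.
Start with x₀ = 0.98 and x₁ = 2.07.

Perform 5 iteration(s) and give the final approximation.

f(x) = x³ - x - 1
x₀ = 0.98, x₁ = 2.07

Secant formula: x_{n+1} = x_n - f(x_n)(x_n - x_{n-1})/(f(x_n) - f(x_{n-1}))

Iteration 1:
  f(0.980000) = -1.038808
  f(2.070000) = 5.799743
  x_2 = 2.070000 - 5.799743×(2.070000 - 0.980000)/(5.799743 - (-1.038808))
       = 1.145576
Iteration 2:
  f(2.070000) = 5.799743
  f(1.145576) = -0.642185
  x_3 = 1.145576 - (-0.642185)×(1.145576 - 2.070000)/(-0.642185 - 5.799743)
       = 1.237730
Iteration 3:
  f(1.145576) = -0.642185
  f(1.237730) = -0.341556
  x_4 = 1.237730 - (-0.341556)×(1.237730 - 1.145576)/(-0.341556 - (-0.642185))
       = 1.342431
Iteration 4:
  f(1.237730) = -0.341556
  f(1.342431) = 0.076790
  x_5 = 1.342431 - 0.076790×(1.342431 - 1.237730)/(0.076790 - (-0.341556))
       = 1.323212
Iteration 5:
  f(1.342431) = 0.076790
  f(1.323212) = -0.006413
  x_6 = 1.323212 - (-0.006413)×(1.323212 - 1.342431)/(-0.006413 - 0.076790)
       = 1.324693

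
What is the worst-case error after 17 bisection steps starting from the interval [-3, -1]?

Bisection error bound: |error| ≤ (b-a)/2^n
|error| ≤ (-1 - (-3))/2^17 = 2/2^17
|error| ≤ 0.0000152588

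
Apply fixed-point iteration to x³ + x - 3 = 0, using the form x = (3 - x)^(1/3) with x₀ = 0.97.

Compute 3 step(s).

Equation: x³ + x - 3 = 0
Fixed-point form: x = (3 - x)^(1/3)
x₀ = 0.97

x_1 = g(0.970000) = 1.266189
x_2 = g(1.266189) = 1.201344
x_3 = g(1.201344) = 1.216138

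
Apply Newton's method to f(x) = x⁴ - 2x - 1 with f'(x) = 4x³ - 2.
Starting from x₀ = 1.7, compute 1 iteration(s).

f(x) = x⁴ - 2x - 1
f'(x) = 4x³ - 2
x₀ = 1.7

Newton-Raphson formula: x_{n+1} = x_n - f(x_n)/f'(x_n)

Iteration 1:
  f(1.700000) = 3.952100
  f'(1.700000) = 17.652000
  x_1 = 1.700000 - 3.952100/17.652000 = 1.476110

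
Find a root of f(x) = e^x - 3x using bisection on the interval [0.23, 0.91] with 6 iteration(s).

f(x) = e^x - 3x
Initial interval: [0.23, 0.91]

Iteration 1:
  c_1 = (0.230000 + 0.910000)/2 = 0.570000
  f(c_1) = f(0.570000) = 0.058267
  f(a) × f(c) ≥ 0, new interval: [0.570000, 0.910000]
Iteration 2:
  c_2 = (0.570000 + 0.910000)/2 = 0.740000
  f(c_2) = f(0.740000) = -0.124064
  f(a) × f(c) < 0, new interval: [0.570000, 0.740000]
Iteration 3:
  c_3 = (0.570000 + 0.740000)/2 = 0.655000
  f(c_3) = f(0.655000) = -0.039857
  f(a) × f(c) < 0, new interval: [0.570000, 0.655000]
Iteration 4:
  c_4 = (0.570000 + 0.655000)/2 = 0.612500
  f(c_4) = f(0.612500) = 0.007538
  f(a) × f(c) ≥ 0, new interval: [0.612500, 0.655000]
Iteration 5:
  c_5 = (0.612500 + 0.655000)/2 = 0.633750
  f(c_5) = f(0.633750) = -0.016585
  f(a) × f(c) < 0, new interval: [0.612500, 0.633750]
Iteration 6:
  c_6 = (0.612500 + 0.633750)/2 = 0.623125
  f(c_6) = f(0.623125) = -0.004629
  f(a) × f(c) < 0, new interval: [0.612500, 0.623125]

After 6 iteration(s), the approximation is c_6 = 0.623125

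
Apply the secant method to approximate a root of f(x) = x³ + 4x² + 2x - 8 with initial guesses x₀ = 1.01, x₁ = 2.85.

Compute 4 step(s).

f(x) = x³ + 4x² + 2x - 8
x₀ = 1.01, x₁ = 2.85

Secant formula: x_{n+1} = x_n - f(x_n)(x_n - x_{n-1})/(f(x_n) - f(x_{n-1}))

Iteration 1:
  f(1.010000) = -0.869299
  f(2.850000) = 53.339125
  x_2 = 2.850000 - 53.339125×(2.850000 - 1.010000)/(53.339125 - (-0.869299))
       = 1.039507
Iteration 2:
  f(2.850000) = 53.339125
  f(1.039507) = -0.475426
  x_3 = 1.039507 - (-0.475426)×(1.039507 - 2.850000)/(-0.475426 - 53.339125)
       = 1.055502
Iteration 3:
  f(1.039507) = -0.475426
  f(1.055502) = -0.256746
  x_4 = 1.055502 - (-0.256746)×(1.055502 - 1.039507)/(-0.256746 - (-0.475426))
       = 1.074281
Iteration 4:
  f(1.055502) = -0.256746
  f(1.074281) = 0.004682
  x_5 = 1.074281 - 0.004682×(1.074281 - 1.055502)/(0.004682 - (-0.256746))
       = 1.073944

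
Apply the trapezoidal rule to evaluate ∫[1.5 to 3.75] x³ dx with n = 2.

f(x) = x³
a = 1.5, b = 3.75, n = 2
h = (b - a)/n = 1.125000

Trapezoidal rule: (h/2)[f(x₀) + 2f(x₁) + 2f(x₂) + ... + f(xₙ)]

x_0 = 1.5000, f(x_0) = 3.375000, coefficient = 1
x_1 = 2.6250, f(x_1) = 18.087891, coefficient = 2
x_2 = 3.7500, f(x_2) = 52.734375, coefficient = 1

I ≈ (1.125000/2) × 92.285156 = 51.910400
Exact value: 48.172852
Error: 3.737549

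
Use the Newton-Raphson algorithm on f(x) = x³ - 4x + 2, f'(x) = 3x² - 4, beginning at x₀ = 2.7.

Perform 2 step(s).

f(x) = x³ - 4x + 2
f'(x) = 3x² - 4
x₀ = 2.7

Newton-Raphson formula: x_{n+1} = x_n - f(x_n)/f'(x_n)

Iteration 1:
  f(2.700000) = 10.883000
  f'(2.700000) = 17.870000
  x_1 = 2.700000 - 10.883000/17.870000 = 2.090990
Iteration 2:
  f(2.090990) = 2.778353
  f'(2.090990) = 9.116724
  x_2 = 2.090990 - 2.778353/9.116724 = 1.786237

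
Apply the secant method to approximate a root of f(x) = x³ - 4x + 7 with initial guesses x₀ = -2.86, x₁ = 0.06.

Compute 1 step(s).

f(x) = x³ - 4x + 7
x₀ = -2.86, x₁ = 0.06

Secant formula: x_{n+1} = x_n - f(x_n)(x_n - x_{n-1})/(f(x_n) - f(x_{n-1}))

Iteration 1:
  f(-2.860000) = -4.953656
  f(0.060000) = 6.760216
  x_2 = 0.060000 - 6.760216×(0.060000 - (-2.860000))/(6.760216 - (-4.953656))
       = -1.625167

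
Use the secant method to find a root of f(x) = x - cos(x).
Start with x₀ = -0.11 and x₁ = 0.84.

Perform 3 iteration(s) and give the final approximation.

f(x) = x - cos(x)
x₀ = -0.11, x₁ = 0.84

Secant formula: x_{n+1} = x_n - f(x_n)(x_n - x_{n-1})/(f(x_n) - f(x_{n-1}))

Iteration 1:
  f(-0.110000) = -1.103956
  f(0.840000) = 0.172537
  x_2 = 0.840000 - 0.172537×(0.840000 - (-0.110000))/(0.172537 - (-1.103956))
       = 0.711593
Iteration 2:
  f(0.840000) = 0.172537
  f(0.711593) = -0.045729
  x_3 = 0.711593 - (-0.045729)×(0.711593 - 0.840000)/(-0.045729 - 0.172537)
       = 0.738496
Iteration 3:
  f(0.711593) = -0.045729
  f(0.738496) = -0.000986
  x_4 = 0.738496 - (-0.000986)×(0.738496 - 0.711593)/(-0.000986 - (-0.045729))
       = 0.739089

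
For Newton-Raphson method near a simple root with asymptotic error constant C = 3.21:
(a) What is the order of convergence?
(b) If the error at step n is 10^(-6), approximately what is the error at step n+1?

(a) Newton-Raphson has quadratic (order 2) convergence near simple roots.
    This means |e_{n+1}| ≈ C|e_n|².

(b) With |e_n| = 10^(-6) and C = 3.21:
    |e_{n+1}| ≈ 3.21 × (10^(-6))² = 3.21 × 10^(-12)

(a) 2 (quadratic); (b) |e_{n+1}| ≈ 3.210e-12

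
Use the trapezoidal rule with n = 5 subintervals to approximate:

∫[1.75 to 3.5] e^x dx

f(x) = e^x
a = 1.75, b = 3.5, n = 5
h = (b - a)/n = 0.350000

Trapezoidal rule: (h/2)[f(x₀) + 2f(x₁) + 2f(x₂) + ... + f(xₙ)]

x_0 = 1.7500, f(x_0) = 5.754603, coefficient = 1
x_1 = 2.1000, f(x_1) = 8.166170, coefficient = 2
x_2 = 2.4500, f(x_2) = 11.588347, coefficient = 2
x_3 = 2.8000, f(x_3) = 16.444647, coefficient = 2
x_4 = 3.1500, f(x_4) = 23.336065, coefficient = 2
x_5 = 3.5000, f(x_5) = 33.115452, coefficient = 1

I ≈ (0.350000/2) × 157.940511 = 27.639589
Exact value: 27.360849
Error: 0.278740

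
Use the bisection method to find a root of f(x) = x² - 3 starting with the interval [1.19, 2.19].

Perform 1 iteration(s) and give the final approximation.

f(x) = x² - 3
Initial interval: [1.19, 2.19]

Iteration 1:
  c_1 = (1.190000 + 2.190000)/2 = 1.690000
  f(c_1) = f(1.690000) = -0.143900
  f(a) × f(c) ≥ 0, new interval: [1.690000, 2.190000]

After 1 iteration(s), the approximation is c_1 = 1.690000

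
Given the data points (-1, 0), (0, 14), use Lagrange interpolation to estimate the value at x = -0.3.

Lagrange interpolation formula:
P(x) = Σ yᵢ × Lᵢ(x)
where Lᵢ(x) = Π_{j≠i} (x - xⱼ)/(xᵢ - xⱼ)

L_0(-0.3) = (-0.3 - 0)/(-1 - 0) = 0.300000
L_1(-0.3) = (-0.3 - (-1))/(0 - (-1)) = 0.700000

P(-0.3) = 0×L_0(-0.3) + 14×L_1(-0.3)
P(-0.3) = 9.800000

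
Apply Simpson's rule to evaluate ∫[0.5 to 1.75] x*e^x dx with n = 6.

f(x) = x*e^x
a = 0.5, b = 1.75, n = 6
h = (b - a)/n = 0.208333

Simpson's rule: (h/3)[f(x₀) + 4f(x₁) + 2f(x₂) + ... + f(xₙ)]

x_0 = 0.5000, f(x_0) = 0.824361, coefficient = 1
x_1 = 0.7083, f(x_1) = 1.438345, coefficient = 4
x_2 = 0.9167, f(x_2) = 2.292528, coefficient = 2
x_3 = 1.1250, f(x_3) = 3.465244, coefficient = 4
x_4 = 1.3333, f(x_4) = 5.058224, coefficient = 2
x_5 = 1.5417, f(x_5) = 7.203239, coefficient = 4
x_6 = 1.7500, f(x_6) = 10.070555, coefficient = 1

I ≈ (0.208333/3) × 74.023729 = 5.140537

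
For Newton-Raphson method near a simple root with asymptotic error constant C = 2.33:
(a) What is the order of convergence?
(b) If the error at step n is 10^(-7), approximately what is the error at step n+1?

(a) Newton-Raphson has quadratic (order 2) convergence near simple roots.
    This means |e_{n+1}| ≈ C|e_n|².

(b) With |e_n| = 10^(-7) and C = 2.33:
    |e_{n+1}| ≈ 2.33 × (10^(-7))² = 2.33 × 10^(-14)

(a) 2 (quadratic); (b) |e_{n+1}| ≈ 2.330e-14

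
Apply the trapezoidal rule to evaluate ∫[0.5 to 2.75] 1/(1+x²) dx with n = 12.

f(x) = 1/(1+x²)
a = 0.5, b = 2.75, n = 12
h = (b - a)/n = 0.187500

Trapezoidal rule: (h/2)[f(x₀) + 2f(x₁) + 2f(x₂) + ... + f(xₙ)]

x_0 = 0.5000, f(x_0) = 0.800000, coefficient = 1
x_1 = 0.6875, f(x_1) = 0.679045, coefficient = 2
x_2 = 0.8750, f(x_2) = 0.566372, coefficient = 2
x_3 = 1.0625, f(x_3) = 0.469725, coefficient = 2
x_4 = 1.2500, f(x_4) = 0.390244, coefficient = 2
x_5 = 1.4375, f(x_5) = 0.326115, coefficient = 2
x_6 = 1.6250, f(x_6) = 0.274678, coefficient = 2
x_7 = 1.8125, f(x_7) = 0.233364, coefficient = 2
x_8 = 2.0000, f(x_8) = 0.200000, coefficient = 2
x_9 = 2.1875, f(x_9) = 0.172856, coefficient = 2
x_10 = 2.3750, f(x_10) = 0.150588, coefficient = 2
x_11 = 2.5625, f(x_11) = 0.132163, coefficient = 2
x_12 = 2.7500, f(x_12) = 0.116788, coefficient = 1

I ≈ (0.187500/2) × 8.107087 = 0.760039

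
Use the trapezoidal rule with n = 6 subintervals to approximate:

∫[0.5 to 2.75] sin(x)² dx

f(x) = sin(x)²
a = 0.5, b = 2.75, n = 6
h = (b - a)/n = 0.375000

Trapezoidal rule: (h/2)[f(x₀) + 2f(x₁) + 2f(x₂) + ... + f(xₙ)]

x_0 = 0.5000, f(x_0) = 0.229849, coefficient = 1
x_1 = 0.8750, f(x_1) = 0.589123, coefficient = 2
x_2 = 1.2500, f(x_2) = 0.900572, coefficient = 2
x_3 = 1.6250, f(x_3) = 0.997065, coefficient = 2
x_4 = 2.0000, f(x_4) = 0.826822, coefficient = 2
x_5 = 2.3750, f(x_5) = 0.481199, coefficient = 2
x_6 = 2.7500, f(x_6) = 0.145665, coefficient = 1

I ≈ (0.375000/2) × 7.965075 = 1.493452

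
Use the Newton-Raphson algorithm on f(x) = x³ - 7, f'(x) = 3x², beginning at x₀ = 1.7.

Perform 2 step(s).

f(x) = x³ - 7
f'(x) = 3x²
x₀ = 1.7

Newton-Raphson formula: x_{n+1} = x_n - f(x_n)/f'(x_n)

Iteration 1:
  f(1.700000) = -2.087000
  f'(1.700000) = 8.670000
  x_1 = 1.700000 - (-2.087000)/8.670000 = 1.940715
Iteration 2:
  f(1.940715) = 0.309461
  f'(1.940715) = 11.299125
  x_2 = 1.940715 - 0.309461/11.299125 = 1.913327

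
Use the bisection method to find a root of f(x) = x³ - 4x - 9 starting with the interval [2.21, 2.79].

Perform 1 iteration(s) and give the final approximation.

f(x) = x³ - 4x - 9
Initial interval: [2.21, 2.79]

Iteration 1:
  c_1 = (2.210000 + 2.790000)/2 = 2.500000
  f(c_1) = f(2.500000) = -3.375000
  f(a) × f(c) ≥ 0, new interval: [2.500000, 2.790000]

After 1 iteration(s), the approximation is c_1 = 2.500000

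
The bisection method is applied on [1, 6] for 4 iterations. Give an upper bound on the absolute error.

Bisection error bound: |error| ≤ (b-a)/2^n
|error| ≤ (6 - 1)/2^4 = 5/2^4
|error| ≤ 0.3125000000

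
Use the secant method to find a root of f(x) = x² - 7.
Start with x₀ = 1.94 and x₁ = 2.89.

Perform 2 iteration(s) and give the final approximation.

f(x) = x² - 7
x₀ = 1.94, x₁ = 2.89

Secant formula: x_{n+1} = x_n - f(x_n)(x_n - x_{n-1})/(f(x_n) - f(x_{n-1}))

Iteration 1:
  f(1.940000) = -3.236400
  f(2.890000) = 1.352100
  x_2 = 2.890000 - 1.352100×(2.890000 - 1.940000)/(1.352100 - (-3.236400))
       = 2.610062
Iteration 2:
  f(2.890000) = 1.352100
  f(2.610062) = -0.187576
  x_3 = 2.610062 - (-0.187576)×(2.610062 - 2.890000)/(-0.187576 - 1.352100)
       = 2.644166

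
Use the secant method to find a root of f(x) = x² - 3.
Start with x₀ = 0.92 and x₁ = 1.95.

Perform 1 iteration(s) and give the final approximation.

f(x) = x² - 3
x₀ = 0.92, x₁ = 1.95

Secant formula: x_{n+1} = x_n - f(x_n)(x_n - x_{n-1})/(f(x_n) - f(x_{n-1}))

Iteration 1:
  f(0.920000) = -2.153600
  f(1.950000) = 0.802500
  x_2 = 1.950000 - 0.802500×(1.950000 - 0.920000)/(0.802500 - (-2.153600))
       = 1.670383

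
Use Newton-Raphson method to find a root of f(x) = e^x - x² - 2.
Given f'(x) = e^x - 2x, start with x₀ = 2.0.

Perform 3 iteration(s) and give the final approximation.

f(x) = e^x - x² - 2
f'(x) = e^x - 2x
x₀ = 2.0

Newton-Raphson formula: x_{n+1} = x_n - f(x_n)/f'(x_n)

Iteration 1:
  f(2.000000) = 1.389056
  f'(2.000000) = 3.389056
  x_1 = 2.000000 - 1.389056/3.389056 = 1.590135
Iteration 2:
  f(1.590135) = 0.375881
  f'(1.590135) = 1.724140
  x_2 = 1.590135 - 0.375881/1.724140 = 1.372124
Iteration 3:
  f(1.372124) = 0.060994
  f'(1.372124) = 1.199470
  x_3 = 1.372124 - 0.060994/1.199470 = 1.321273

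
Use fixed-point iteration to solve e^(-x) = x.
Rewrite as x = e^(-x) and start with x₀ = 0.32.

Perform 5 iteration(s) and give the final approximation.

Equation: e^(-x) = x
Fixed-point form: x = e^(-x)
x₀ = 0.32

x_1 = g(0.320000) = 0.726149
x_2 = g(0.726149) = 0.483768
x_3 = g(0.483768) = 0.616456
x_4 = g(0.616456) = 0.539854
x_5 = g(0.539854) = 0.582833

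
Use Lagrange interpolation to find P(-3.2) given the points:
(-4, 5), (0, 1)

Lagrange interpolation formula:
P(x) = Σ yᵢ × Lᵢ(x)
where Lᵢ(x) = Π_{j≠i} (x - xⱼ)/(xᵢ - xⱼ)

L_0(-3.2) = (-3.2 - 0)/(-4 - 0) = 0.800000
L_1(-3.2) = (-3.2 - (-4))/(0 - (-4)) = 0.200000

P(-3.2) = 5×L_0(-3.2) + 1×L_1(-3.2)
P(-3.2) = 4.200000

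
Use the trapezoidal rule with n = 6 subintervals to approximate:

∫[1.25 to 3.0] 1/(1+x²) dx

f(x) = 1/(1+x²)
a = 1.25, b = 3.0, n = 6
h = (b - a)/n = 0.291667

Trapezoidal rule: (h/2)[f(x₀) + 2f(x₁) + 2f(x₂) + ... + f(xₙ)]

x_0 = 1.2500, f(x_0) = 0.390244, coefficient = 1
x_1 = 1.5417, f(x_1) = 0.296144, coefficient = 2
x_2 = 1.8333, f(x_2) = 0.229299, coefficient = 2
x_3 = 2.1250, f(x_3) = 0.181303, coefficient = 2
x_4 = 2.4167, f(x_4) = 0.146193, coefficient = 2
x_5 = 2.7083, f(x_5) = 0.119975, coefficient = 2
x_6 = 3.0000, f(x_6) = 0.100000, coefficient = 1

I ≈ (0.291667/2) × 2.436073 = 0.355261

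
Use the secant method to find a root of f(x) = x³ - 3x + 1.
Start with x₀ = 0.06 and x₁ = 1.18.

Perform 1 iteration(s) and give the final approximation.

f(x) = x³ - 3x + 1
x₀ = 0.06, x₁ = 1.18

Secant formula: x_{n+1} = x_n - f(x_n)(x_n - x_{n-1})/(f(x_n) - f(x_{n-1}))

Iteration 1:
  f(0.060000) = 0.820216
  f(1.180000) = -0.896968
  x_2 = 1.180000 - (-0.896968)×(1.180000 - 0.060000)/(-0.896968 - 0.820216)
       = 0.594970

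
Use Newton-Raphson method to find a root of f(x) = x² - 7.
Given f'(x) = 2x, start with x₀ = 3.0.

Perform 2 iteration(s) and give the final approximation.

f(x) = x² - 7
f'(x) = 2x
x₀ = 3.0

Newton-Raphson formula: x_{n+1} = x_n - f(x_n)/f'(x_n)

Iteration 1:
  f(3.000000) = 2.000000
  f'(3.000000) = 6.000000
  x_1 = 3.000000 - 2.000000/6.000000 = 2.666667
Iteration 2:
  f(2.666667) = 0.111111
  f'(2.666667) = 5.333333
  x_2 = 2.666667 - 0.111111/5.333333 = 2.645833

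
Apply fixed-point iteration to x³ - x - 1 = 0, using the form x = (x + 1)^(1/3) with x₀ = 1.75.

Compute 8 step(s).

Equation: x³ - x - 1 = 0
Fixed-point form: x = (x + 1)^(1/3)
x₀ = 1.75

x_1 = g(1.750000) = 1.401020
x_2 = g(1.401020) = 1.339055
x_3 = g(1.339055) = 1.327436
x_4 = g(1.327436) = 1.325234
x_5 = g(1.325234) = 1.324816
x_6 = g(1.324816) = 1.324737
x_7 = g(1.324737) = 1.324721
x_8 = g(1.324721) = 1.324719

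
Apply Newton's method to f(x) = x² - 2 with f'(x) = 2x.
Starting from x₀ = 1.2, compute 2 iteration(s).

f(x) = x² - 2
f'(x) = 2x
x₀ = 1.2

Newton-Raphson formula: x_{n+1} = x_n - f(x_n)/f'(x_n)

Iteration 1:
  f(1.200000) = -0.560000
  f'(1.200000) = 2.400000
  x_1 = 1.200000 - (-0.560000)/2.400000 = 1.433333
Iteration 2:
  f(1.433333) = 0.054444
  f'(1.433333) = 2.866667
  x_2 = 1.433333 - 0.054444/2.866667 = 1.414341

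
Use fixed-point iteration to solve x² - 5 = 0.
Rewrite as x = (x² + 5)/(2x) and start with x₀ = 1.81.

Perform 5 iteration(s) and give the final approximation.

Equation: x² - 5 = 0
Fixed-point form: x = (x² + 5)/(2x)
x₀ = 1.81

x_1 = g(1.810000) = 2.286215
x_2 = g(2.286215) = 2.236618
x_3 = g(2.236618) = 2.236068
x_4 = g(2.236068) = 2.236068
x_5 = g(2.236068) = 2.236068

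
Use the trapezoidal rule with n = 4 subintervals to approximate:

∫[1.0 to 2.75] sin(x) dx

f(x) = sin(x)
a = 1.0, b = 2.75, n = 4
h = (b - a)/n = 0.437500

Trapezoidal rule: (h/2)[f(x₀) + 2f(x₁) + 2f(x₂) + ... + f(xₙ)]

x_0 = 1.0000, f(x_0) = 0.841471, coefficient = 1
x_1 = 1.4375, f(x_1) = 0.991129, coefficient = 2
x_2 = 1.8750, f(x_2) = 0.954086, coefficient = 2
x_3 = 2.3125, f(x_3) = 0.737319, coefficient = 2
x_4 = 2.7500, f(x_4) = 0.381661, coefficient = 1

I ≈ (0.437500/2) × 6.588199 = 1.441169
Exact value: 1.464605
Error: 0.023436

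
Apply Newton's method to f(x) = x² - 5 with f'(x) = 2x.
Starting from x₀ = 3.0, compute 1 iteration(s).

f(x) = x² - 5
f'(x) = 2x
x₀ = 3.0

Newton-Raphson formula: x_{n+1} = x_n - f(x_n)/f'(x_n)

Iteration 1:
  f(3.000000) = 4.000000
  f'(3.000000) = 6.000000
  x_1 = 3.000000 - 4.000000/6.000000 = 2.333333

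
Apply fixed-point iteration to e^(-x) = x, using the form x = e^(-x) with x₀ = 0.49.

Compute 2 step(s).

Equation: e^(-x) = x
Fixed-point form: x = e^(-x)
x₀ = 0.49

x_1 = g(0.490000) = 0.612626
x_2 = g(0.612626) = 0.541926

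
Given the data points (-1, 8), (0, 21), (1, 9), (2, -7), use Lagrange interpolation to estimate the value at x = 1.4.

Lagrange interpolation formula:
P(x) = Σ yᵢ × Lᵢ(x)
where Lᵢ(x) = Π_{j≠i} (x - xⱼ)/(xᵢ - xⱼ)

L_0(1.4) = (1.4 - 0)/(-1 - 0) × (1.4 - 1)/(-1 - 1) × (1.4 - 2)/(-1 - 2) = 0.056000
L_1(1.4) = (1.4 - (-1))/(0 - (-1)) × (1.4 - 1)/(0 - 1) × (1.4 - 2)/(0 - 2) = -0.288000
L_2(1.4) = (1.4 - (-1))/(1 - (-1)) × (1.4 - 0)/(1 - 0) × (1.4 - 2)/(1 - 2) = 1.008000
L_3(1.4) = (1.4 - (-1))/(2 - (-1)) × (1.4 - 0)/(2 - 0) × (1.4 - 1)/(2 - 1) = 0.224000

P(1.4) = 8×L_0(1.4) + 21×L_1(1.4) + 9×L_2(1.4) + (-7)×L_3(1.4)
P(1.4) = 1.904000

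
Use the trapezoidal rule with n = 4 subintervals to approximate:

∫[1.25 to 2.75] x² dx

f(x) = x²
a = 1.25, b = 2.75, n = 4
h = (b - a)/n = 0.375000

Trapezoidal rule: (h/2)[f(x₀) + 2f(x₁) + 2f(x₂) + ... + f(xₙ)]

x_0 = 1.2500, f(x_0) = 1.562500, coefficient = 1
x_1 = 1.6250, f(x_1) = 2.640625, coefficient = 2
x_2 = 2.0000, f(x_2) = 4.000000, coefficient = 2
x_3 = 2.3750, f(x_3) = 5.640625, coefficient = 2
x_4 = 2.7500, f(x_4) = 7.562500, coefficient = 1

I ≈ (0.375000/2) × 33.687500 = 6.316406
Exact value: 6.281250
Error: 0.035156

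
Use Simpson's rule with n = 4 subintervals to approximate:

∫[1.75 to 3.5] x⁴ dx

f(x) = x⁴
a = 1.75, b = 3.5, n = 4
h = (b - a)/n = 0.437500

Simpson's rule: (h/3)[f(x₀) + 4f(x₁) + 2f(x₂) + ... + f(xₙ)]

x_0 = 1.7500, f(x_0) = 9.378906, coefficient = 1
x_1 = 2.1875, f(x_1) = 22.897720, coefficient = 4
x_2 = 2.6250, f(x_2) = 47.480713, coefficient = 2
x_3 = 3.0625, f(x_3) = 87.963882, coefficient = 4
x_4 = 3.5000, f(x_4) = 150.062500, coefficient = 1

I ≈ (0.437500/3) × 697.849243 = 101.769681
Exact value: 101.761133
Error: 0.008548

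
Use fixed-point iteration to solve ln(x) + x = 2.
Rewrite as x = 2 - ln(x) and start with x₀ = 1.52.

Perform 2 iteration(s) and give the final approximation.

Equation: ln(x) + x = 2
Fixed-point form: x = 2 - ln(x)
x₀ = 1.52

x_1 = g(1.520000) = 1.581290
x_2 = g(1.581290) = 1.541759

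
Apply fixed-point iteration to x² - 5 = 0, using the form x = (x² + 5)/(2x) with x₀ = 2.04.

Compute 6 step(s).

Equation: x² - 5 = 0
Fixed-point form: x = (x² + 5)/(2x)
x₀ = 2.04

x_1 = g(2.040000) = 2.245490
x_2 = g(2.245490) = 2.236088
x_3 = g(2.236088) = 2.236068
x_4 = g(2.236068) = 2.236068
x_5 = g(2.236068) = 2.236068
x_6 = g(2.236068) = 2.236068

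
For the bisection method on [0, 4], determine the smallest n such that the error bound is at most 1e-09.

We need (b-a)/2^n ≤ 1e-09
(4 - 0)/2^n ≤ 1e-09
4/2^n ≤ 1e-09
2^n ≥ 4000000000
n ≥ log₂(4000000000) = 31.90
n ≥ 32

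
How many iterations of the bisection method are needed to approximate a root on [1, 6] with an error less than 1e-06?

We need (b-a)/2^n ≤ 1e-06
(6 - 1)/2^n ≤ 1e-06
5/2^n ≤ 1e-06
2^n ≥ 5000000
n ≥ log₂(5000000) = 22.25
n ≥ 23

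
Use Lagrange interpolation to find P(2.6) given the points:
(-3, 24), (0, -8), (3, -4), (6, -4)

Lagrange interpolation formula:
P(x) = Σ yᵢ × Lᵢ(x)
where Lᵢ(x) = Π_{j≠i} (x - xⱼ)/(xᵢ - xⱼ)

L_0(2.6) = (2.6 - 0)/(-3 - 0) × (2.6 - 3)/(-3 - 3) × (2.6 - 6)/(-3 - 6) = -0.021827
L_1(2.6) = (2.6 - (-3))/(0 - (-3)) × (2.6 - 3)/(0 - 3) × (2.6 - 6)/(0 - 6) = 0.141037
L_2(2.6) = (2.6 - (-3))/(3 - (-3)) × (2.6 - 0)/(3 - 0) × (2.6 - 6)/(3 - 6) = 0.916741
L_3(2.6) = (2.6 - (-3))/(6 - (-3)) × (2.6 - 0)/(6 - 0) × (2.6 - 3)/(6 - 3) = -0.035951

P(2.6) = 24×L_0(2.6) + (-8)×L_1(2.6) + (-4)×L_2(2.6) + (-4)×L_3(2.6)
P(2.6) = -5.175309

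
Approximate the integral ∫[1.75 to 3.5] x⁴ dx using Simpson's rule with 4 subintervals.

f(x) = x⁴
a = 1.75, b = 3.5, n = 4
h = (b - a)/n = 0.437500

Simpson's rule: (h/3)[f(x₀) + 4f(x₁) + 2f(x₂) + ... + f(xₙ)]

x_0 = 1.7500, f(x_0) = 9.378906, coefficient = 1
x_1 = 2.1875, f(x_1) = 22.897720, coefficient = 4
x_2 = 2.6250, f(x_2) = 47.480713, coefficient = 2
x_3 = 3.0625, f(x_3) = 87.963882, coefficient = 4
x_4 = 3.5000, f(x_4) = 150.062500, coefficient = 1

I ≈ (0.437500/3) × 697.849243 = 101.769681
Exact value: 101.761133
Error: 0.008548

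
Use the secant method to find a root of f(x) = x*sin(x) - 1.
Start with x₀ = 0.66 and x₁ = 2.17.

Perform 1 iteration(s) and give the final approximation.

f(x) = x*sin(x) - 1
x₀ = 0.66, x₁ = 2.17

Secant formula: x_{n+1} = x_n - f(x_n)(x_n - x_{n-1})/(f(x_n) - f(x_{n-1}))

Iteration 1:
  f(0.660000) = -0.595343
  f(2.170000) = 0.791953
  x_2 = 2.170000 - 0.791953×(2.170000 - 0.660000)/(0.791953 - (-0.595343))
       = 1.308000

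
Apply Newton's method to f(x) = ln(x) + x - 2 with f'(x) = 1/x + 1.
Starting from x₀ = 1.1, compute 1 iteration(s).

f(x) = ln(x) + x - 2
f'(x) = 1/x + 1
x₀ = 1.1

Newton-Raphson formula: x_{n+1} = x_n - f(x_n)/f'(x_n)

Iteration 1:
  f(1.100000) = -0.804690
  f'(1.100000) = 1.909091
  x_1 = 1.100000 - (-0.804690)/1.909091 = 1.521504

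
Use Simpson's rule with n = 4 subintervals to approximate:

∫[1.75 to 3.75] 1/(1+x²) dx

f(x) = 1/(1+x²)
a = 1.75, b = 3.75, n = 4
h = (b - a)/n = 0.500000

Simpson's rule: (h/3)[f(x₀) + 4f(x₁) + 2f(x₂) + ... + f(xₙ)]

x_0 = 1.7500, f(x_0) = 0.246154, coefficient = 1
x_1 = 2.2500, f(x_1) = 0.164948, coefficient = 4
x_2 = 2.7500, f(x_2) = 0.116788, coefficient = 2
x_3 = 3.2500, f(x_3) = 0.086486, coefficient = 4
x_4 = 3.7500, f(x_4) = 0.066390, coefficient = 1

I ≈ (0.500000/3) × 1.551860 = 0.258643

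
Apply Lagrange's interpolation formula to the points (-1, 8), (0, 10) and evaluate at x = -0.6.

Lagrange interpolation formula:
P(x) = Σ yᵢ × Lᵢ(x)
where Lᵢ(x) = Π_{j≠i} (x - xⱼ)/(xᵢ - xⱼ)

L_0(-0.6) = (-0.6 - 0)/(-1 - 0) = 0.600000
L_1(-0.6) = (-0.6 - (-1))/(0 - (-1)) = 0.400000

P(-0.6) = 8×L_0(-0.6) + 10×L_1(-0.6)
P(-0.6) = 8.800000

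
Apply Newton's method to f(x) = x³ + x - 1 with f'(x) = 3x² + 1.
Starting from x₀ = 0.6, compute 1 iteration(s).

f(x) = x³ + x - 1
f'(x) = 3x² + 1
x₀ = 0.6

Newton-Raphson formula: x_{n+1} = x_n - f(x_n)/f'(x_n)

Iteration 1:
  f(0.600000) = -0.184000
  f'(0.600000) = 2.080000
  x_1 = 0.600000 - (-0.184000)/2.080000 = 0.688462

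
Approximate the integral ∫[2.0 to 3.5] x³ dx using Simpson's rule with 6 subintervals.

f(x) = x³
a = 2.0, b = 3.5, n = 6
h = (b - a)/n = 0.250000

Simpson's rule: (h/3)[f(x₀) + 4f(x₁) + 2f(x₂) + ... + f(xₙ)]

x_0 = 2.0000, f(x_0) = 8.000000, coefficient = 1
x_1 = 2.2500, f(x_1) = 11.390625, coefficient = 4
x_2 = 2.5000, f(x_2) = 15.625000, coefficient = 2
x_3 = 2.7500, f(x_3) = 20.796875, coefficient = 4
x_4 = 3.0000, f(x_4) = 27.000000, coefficient = 2
x_5 = 3.2500, f(x_5) = 34.328125, coefficient = 4
x_6 = 3.5000, f(x_6) = 42.875000, coefficient = 1

I ≈ (0.250000/3) × 402.187500 = 33.515625
Exact value: 33.515625
Error: 0.000000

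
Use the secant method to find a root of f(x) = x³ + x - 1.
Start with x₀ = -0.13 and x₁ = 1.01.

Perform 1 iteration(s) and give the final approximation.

f(x) = x³ + x - 1
x₀ = -0.13, x₁ = 1.01

Secant formula: x_{n+1} = x_n - f(x_n)(x_n - x_{n-1})/(f(x_n) - f(x_{n-1}))

Iteration 1:
  f(-0.130000) = -1.132197
  f(1.010000) = 1.040301
  x_2 = 1.010000 - 1.040301×(1.010000 - (-0.130000))/(1.040301 - (-1.132197))
       = 0.464111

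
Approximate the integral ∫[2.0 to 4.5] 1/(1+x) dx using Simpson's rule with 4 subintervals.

f(x) = 1/(1+x)
a = 2.0, b = 4.5, n = 4
h = (b - a)/n = 0.625000

Simpson's rule: (h/3)[f(x₀) + 4f(x₁) + 2f(x₂) + ... + f(xₙ)]

x_0 = 2.0000, f(x_0) = 0.333333, coefficient = 1
x_1 = 2.6250, f(x_1) = 0.275862, coefficient = 4
x_2 = 3.2500, f(x_2) = 0.235294, coefficient = 2
x_3 = 3.8750, f(x_3) = 0.205128, coefficient = 4
x_4 = 4.5000, f(x_4) = 0.181818, coefficient = 1

I ≈ (0.625000/3) × 2.909701 = 0.606188
Exact value: 0.606136
Error: 0.000052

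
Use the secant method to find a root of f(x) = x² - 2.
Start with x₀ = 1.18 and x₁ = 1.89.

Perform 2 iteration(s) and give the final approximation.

f(x) = x² - 2
x₀ = 1.18, x₁ = 1.89

Secant formula: x_{n+1} = x_n - f(x_n)(x_n - x_{n-1})/(f(x_n) - f(x_{n-1}))

Iteration 1:
  f(1.180000) = -0.607600
  f(1.890000) = 1.572100
  x_2 = 1.890000 - 1.572100×(1.890000 - 1.180000)/(1.572100 - (-0.607600))
       = 1.377915
Iteration 2:
  f(1.890000) = 1.572100
  f(1.377915) = -0.101349
  x_3 = 1.377915 - (-0.101349)×(1.377915 - 1.890000)/(-0.101349 - 1.572100)
       = 1.408929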